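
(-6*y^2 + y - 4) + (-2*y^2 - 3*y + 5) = -8*y^2 - 2*y + 1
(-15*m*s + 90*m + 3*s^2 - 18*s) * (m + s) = -15*m^2*s + 90*m^2 - 12*m*s^2 + 72*m*s + 3*s^3 - 18*s^2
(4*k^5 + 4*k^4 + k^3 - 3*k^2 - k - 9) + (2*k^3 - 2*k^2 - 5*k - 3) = 4*k^5 + 4*k^4 + 3*k^3 - 5*k^2 - 6*k - 12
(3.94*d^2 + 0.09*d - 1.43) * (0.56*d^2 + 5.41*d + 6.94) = 2.2064*d^4 + 21.3658*d^3 + 27.0297*d^2 - 7.1117*d - 9.9242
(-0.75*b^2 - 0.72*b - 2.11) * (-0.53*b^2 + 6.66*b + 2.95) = 0.3975*b^4 - 4.6134*b^3 - 5.8894*b^2 - 16.1766*b - 6.2245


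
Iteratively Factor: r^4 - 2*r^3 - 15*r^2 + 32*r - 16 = (r - 4)*(r^3 + 2*r^2 - 7*r + 4) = (r - 4)*(r + 4)*(r^2 - 2*r + 1) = (r - 4)*(r - 1)*(r + 4)*(r - 1)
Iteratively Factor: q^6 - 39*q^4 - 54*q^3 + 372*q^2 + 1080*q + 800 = (q + 2)*(q^5 - 2*q^4 - 35*q^3 + 16*q^2 + 340*q + 400) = (q - 5)*(q + 2)*(q^4 + 3*q^3 - 20*q^2 - 84*q - 80) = (q - 5)*(q + 2)^2*(q^3 + q^2 - 22*q - 40) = (q - 5)*(q + 2)^2*(q + 4)*(q^2 - 3*q - 10) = (q - 5)*(q + 2)^3*(q + 4)*(q - 5)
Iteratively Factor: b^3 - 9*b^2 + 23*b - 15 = (b - 5)*(b^2 - 4*b + 3) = (b - 5)*(b - 3)*(b - 1)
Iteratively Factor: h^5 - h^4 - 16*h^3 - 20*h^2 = (h + 2)*(h^4 - 3*h^3 - 10*h^2) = (h + 2)^2*(h^3 - 5*h^2) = h*(h + 2)^2*(h^2 - 5*h) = h^2*(h + 2)^2*(h - 5)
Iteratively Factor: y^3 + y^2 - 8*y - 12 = (y + 2)*(y^2 - y - 6) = (y - 3)*(y + 2)*(y + 2)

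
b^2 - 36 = (b - 6)*(b + 6)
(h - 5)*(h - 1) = h^2 - 6*h + 5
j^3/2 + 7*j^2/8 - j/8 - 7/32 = (j/2 + 1/4)*(j - 1/2)*(j + 7/4)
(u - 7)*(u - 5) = u^2 - 12*u + 35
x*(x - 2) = x^2 - 2*x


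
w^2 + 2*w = w*(w + 2)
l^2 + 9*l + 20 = (l + 4)*(l + 5)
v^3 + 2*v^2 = v^2*(v + 2)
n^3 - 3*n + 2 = (n - 1)^2*(n + 2)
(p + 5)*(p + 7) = p^2 + 12*p + 35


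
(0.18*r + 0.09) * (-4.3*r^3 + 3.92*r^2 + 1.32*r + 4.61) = -0.774*r^4 + 0.3186*r^3 + 0.5904*r^2 + 0.9486*r + 0.4149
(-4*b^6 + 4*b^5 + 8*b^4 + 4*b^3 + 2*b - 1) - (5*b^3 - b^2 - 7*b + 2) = -4*b^6 + 4*b^5 + 8*b^4 - b^3 + b^2 + 9*b - 3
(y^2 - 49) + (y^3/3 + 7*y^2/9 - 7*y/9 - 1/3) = y^3/3 + 16*y^2/9 - 7*y/9 - 148/3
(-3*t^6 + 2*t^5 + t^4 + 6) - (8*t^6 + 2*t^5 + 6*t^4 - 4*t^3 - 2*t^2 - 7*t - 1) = -11*t^6 - 5*t^4 + 4*t^3 + 2*t^2 + 7*t + 7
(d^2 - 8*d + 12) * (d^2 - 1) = d^4 - 8*d^3 + 11*d^2 + 8*d - 12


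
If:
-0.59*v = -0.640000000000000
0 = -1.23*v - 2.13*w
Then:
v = 1.08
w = -0.63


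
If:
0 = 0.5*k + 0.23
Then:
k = -0.46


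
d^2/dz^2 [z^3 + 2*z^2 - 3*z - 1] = 6*z + 4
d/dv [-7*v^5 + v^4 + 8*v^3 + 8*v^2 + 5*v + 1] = -35*v^4 + 4*v^3 + 24*v^2 + 16*v + 5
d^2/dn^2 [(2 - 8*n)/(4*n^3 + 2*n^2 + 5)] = 8*(-8*n^2*(3*n + 1)^2*(4*n - 1) + (24*n^2 + 8*n + (4*n - 1)*(6*n + 1))*(4*n^3 + 2*n^2 + 5))/(4*n^3 + 2*n^2 + 5)^3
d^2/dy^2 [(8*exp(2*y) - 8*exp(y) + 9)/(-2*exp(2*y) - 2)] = 2*(2*exp(4*y) - exp(3*y) - 12*exp(2*y) + exp(y) + 2)*exp(y)/(exp(6*y) + 3*exp(4*y) + 3*exp(2*y) + 1)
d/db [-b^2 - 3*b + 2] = -2*b - 3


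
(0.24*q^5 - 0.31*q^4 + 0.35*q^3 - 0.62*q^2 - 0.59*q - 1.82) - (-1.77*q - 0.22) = 0.24*q^5 - 0.31*q^4 + 0.35*q^3 - 0.62*q^2 + 1.18*q - 1.6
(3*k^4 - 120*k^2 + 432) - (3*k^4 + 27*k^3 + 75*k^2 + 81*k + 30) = -27*k^3 - 195*k^2 - 81*k + 402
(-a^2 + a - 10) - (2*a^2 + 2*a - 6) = -3*a^2 - a - 4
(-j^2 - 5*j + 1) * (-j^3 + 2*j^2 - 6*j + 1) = j^5 + 3*j^4 - 5*j^3 + 31*j^2 - 11*j + 1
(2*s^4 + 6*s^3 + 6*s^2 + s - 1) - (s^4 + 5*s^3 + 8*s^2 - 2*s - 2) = s^4 + s^3 - 2*s^2 + 3*s + 1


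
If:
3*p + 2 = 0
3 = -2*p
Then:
No Solution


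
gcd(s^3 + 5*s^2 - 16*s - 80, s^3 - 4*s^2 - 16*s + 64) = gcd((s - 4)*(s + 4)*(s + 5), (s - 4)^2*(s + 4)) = s^2 - 16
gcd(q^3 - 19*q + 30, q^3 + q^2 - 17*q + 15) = q^2 + 2*q - 15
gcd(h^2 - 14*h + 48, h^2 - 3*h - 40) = h - 8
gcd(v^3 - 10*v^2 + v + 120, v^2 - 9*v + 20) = v - 5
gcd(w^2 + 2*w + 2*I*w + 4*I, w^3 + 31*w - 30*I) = 1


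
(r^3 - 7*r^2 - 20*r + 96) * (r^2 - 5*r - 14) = r^5 - 12*r^4 + r^3 + 294*r^2 - 200*r - 1344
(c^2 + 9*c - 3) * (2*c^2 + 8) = 2*c^4 + 18*c^3 + 2*c^2 + 72*c - 24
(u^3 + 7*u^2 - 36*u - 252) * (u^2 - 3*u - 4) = u^5 + 4*u^4 - 61*u^3 - 172*u^2 + 900*u + 1008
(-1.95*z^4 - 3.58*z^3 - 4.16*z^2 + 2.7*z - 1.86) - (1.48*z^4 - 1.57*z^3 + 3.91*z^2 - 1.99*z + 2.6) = -3.43*z^4 - 2.01*z^3 - 8.07*z^2 + 4.69*z - 4.46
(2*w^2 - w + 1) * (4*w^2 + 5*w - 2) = 8*w^4 + 6*w^3 - 5*w^2 + 7*w - 2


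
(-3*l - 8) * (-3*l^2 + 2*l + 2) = 9*l^3 + 18*l^2 - 22*l - 16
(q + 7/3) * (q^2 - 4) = q^3 + 7*q^2/3 - 4*q - 28/3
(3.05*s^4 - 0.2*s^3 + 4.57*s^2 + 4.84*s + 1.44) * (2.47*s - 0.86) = 7.5335*s^5 - 3.117*s^4 + 11.4599*s^3 + 8.0246*s^2 - 0.6056*s - 1.2384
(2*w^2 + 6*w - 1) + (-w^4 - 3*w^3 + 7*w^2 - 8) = -w^4 - 3*w^3 + 9*w^2 + 6*w - 9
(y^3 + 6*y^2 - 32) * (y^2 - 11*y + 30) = y^5 - 5*y^4 - 36*y^3 + 148*y^2 + 352*y - 960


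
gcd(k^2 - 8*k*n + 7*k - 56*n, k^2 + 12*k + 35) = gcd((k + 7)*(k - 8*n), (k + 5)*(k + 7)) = k + 7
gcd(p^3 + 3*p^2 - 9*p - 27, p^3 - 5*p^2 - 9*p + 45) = p^2 - 9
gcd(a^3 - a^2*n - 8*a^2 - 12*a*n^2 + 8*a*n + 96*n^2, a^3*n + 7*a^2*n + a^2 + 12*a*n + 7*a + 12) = 1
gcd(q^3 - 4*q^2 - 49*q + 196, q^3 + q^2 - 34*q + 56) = q^2 + 3*q - 28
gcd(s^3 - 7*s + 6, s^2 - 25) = 1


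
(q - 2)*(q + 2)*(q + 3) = q^3 + 3*q^2 - 4*q - 12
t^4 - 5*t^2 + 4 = (t - 2)*(t - 1)*(t + 1)*(t + 2)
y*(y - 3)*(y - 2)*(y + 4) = y^4 - y^3 - 14*y^2 + 24*y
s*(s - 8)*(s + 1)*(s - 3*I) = s^4 - 7*s^3 - 3*I*s^3 - 8*s^2 + 21*I*s^2 + 24*I*s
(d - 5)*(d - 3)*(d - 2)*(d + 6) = d^4 - 4*d^3 - 29*d^2 + 156*d - 180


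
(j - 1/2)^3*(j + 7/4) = j^4 + j^3/4 - 15*j^2/8 + 19*j/16 - 7/32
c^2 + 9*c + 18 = (c + 3)*(c + 6)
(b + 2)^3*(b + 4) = b^4 + 10*b^3 + 36*b^2 + 56*b + 32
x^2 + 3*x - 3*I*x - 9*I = (x + 3)*(x - 3*I)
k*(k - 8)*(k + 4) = k^3 - 4*k^2 - 32*k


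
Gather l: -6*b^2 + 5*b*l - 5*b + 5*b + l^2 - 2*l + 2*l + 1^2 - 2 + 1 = -6*b^2 + 5*b*l + l^2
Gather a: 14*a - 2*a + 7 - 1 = 12*a + 6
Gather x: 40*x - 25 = 40*x - 25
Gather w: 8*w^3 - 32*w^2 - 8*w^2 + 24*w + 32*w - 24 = 8*w^3 - 40*w^2 + 56*w - 24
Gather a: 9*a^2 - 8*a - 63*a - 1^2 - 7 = 9*a^2 - 71*a - 8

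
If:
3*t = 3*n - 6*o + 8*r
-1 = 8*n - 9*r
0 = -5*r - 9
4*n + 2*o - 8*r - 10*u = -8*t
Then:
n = -43/20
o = -5*u/7 - 249/70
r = -9/5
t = 10*u/7 + 23/140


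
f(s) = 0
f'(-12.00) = 0.00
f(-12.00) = 0.00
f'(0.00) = 0.00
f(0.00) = 0.00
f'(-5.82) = 0.00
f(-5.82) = 0.00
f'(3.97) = 0.00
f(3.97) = 0.00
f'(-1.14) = 0.00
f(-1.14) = 0.00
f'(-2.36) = 0.00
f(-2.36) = 0.00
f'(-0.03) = 0.00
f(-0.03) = 0.00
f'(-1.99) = 0.00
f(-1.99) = 0.00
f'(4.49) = 0.00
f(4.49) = 0.00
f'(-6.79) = 0.00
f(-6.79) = 0.00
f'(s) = 0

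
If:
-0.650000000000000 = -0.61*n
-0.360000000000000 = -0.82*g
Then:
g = 0.44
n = 1.07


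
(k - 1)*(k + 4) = k^2 + 3*k - 4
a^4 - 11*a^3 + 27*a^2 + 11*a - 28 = (a - 7)*(a - 4)*(a - 1)*(a + 1)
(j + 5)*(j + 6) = j^2 + 11*j + 30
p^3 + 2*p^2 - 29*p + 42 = (p - 3)*(p - 2)*(p + 7)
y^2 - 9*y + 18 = (y - 6)*(y - 3)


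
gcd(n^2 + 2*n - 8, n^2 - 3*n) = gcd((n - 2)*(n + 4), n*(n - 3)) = 1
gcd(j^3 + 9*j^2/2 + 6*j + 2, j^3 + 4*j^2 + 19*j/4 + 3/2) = j^2 + 5*j/2 + 1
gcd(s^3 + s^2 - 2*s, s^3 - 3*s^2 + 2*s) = s^2 - s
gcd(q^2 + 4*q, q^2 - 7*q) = q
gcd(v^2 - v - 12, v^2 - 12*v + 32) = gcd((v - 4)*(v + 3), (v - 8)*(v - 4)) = v - 4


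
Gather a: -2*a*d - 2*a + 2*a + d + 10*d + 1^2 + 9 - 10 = -2*a*d + 11*d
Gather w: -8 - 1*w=-w - 8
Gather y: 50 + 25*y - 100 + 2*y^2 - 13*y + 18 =2*y^2 + 12*y - 32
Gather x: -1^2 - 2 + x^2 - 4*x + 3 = x^2 - 4*x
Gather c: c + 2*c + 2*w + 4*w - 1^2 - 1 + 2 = 3*c + 6*w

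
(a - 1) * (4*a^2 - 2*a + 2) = 4*a^3 - 6*a^2 + 4*a - 2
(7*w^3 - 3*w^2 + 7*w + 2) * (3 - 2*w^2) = -14*w^5 + 6*w^4 + 7*w^3 - 13*w^2 + 21*w + 6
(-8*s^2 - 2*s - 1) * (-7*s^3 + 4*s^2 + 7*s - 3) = 56*s^5 - 18*s^4 - 57*s^3 + 6*s^2 - s + 3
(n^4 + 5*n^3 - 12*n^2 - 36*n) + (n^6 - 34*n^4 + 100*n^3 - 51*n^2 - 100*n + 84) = n^6 - 33*n^4 + 105*n^3 - 63*n^2 - 136*n + 84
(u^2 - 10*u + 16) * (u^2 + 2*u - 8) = u^4 - 8*u^3 - 12*u^2 + 112*u - 128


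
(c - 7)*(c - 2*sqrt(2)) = c^2 - 7*c - 2*sqrt(2)*c + 14*sqrt(2)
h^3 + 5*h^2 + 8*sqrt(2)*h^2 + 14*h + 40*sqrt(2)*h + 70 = (h + 5)*(h + sqrt(2))*(h + 7*sqrt(2))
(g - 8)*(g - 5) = g^2 - 13*g + 40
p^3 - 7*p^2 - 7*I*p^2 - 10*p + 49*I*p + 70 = (p - 7)*(p - 5*I)*(p - 2*I)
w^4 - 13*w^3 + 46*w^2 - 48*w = w*(w - 8)*(w - 3)*(w - 2)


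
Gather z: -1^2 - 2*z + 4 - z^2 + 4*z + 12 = -z^2 + 2*z + 15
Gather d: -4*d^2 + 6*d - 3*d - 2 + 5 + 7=-4*d^2 + 3*d + 10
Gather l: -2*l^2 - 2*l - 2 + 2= -2*l^2 - 2*l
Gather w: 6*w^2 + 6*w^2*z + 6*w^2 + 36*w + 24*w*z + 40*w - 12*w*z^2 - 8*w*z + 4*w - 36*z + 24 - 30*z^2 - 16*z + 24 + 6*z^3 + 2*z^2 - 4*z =w^2*(6*z + 12) + w*(-12*z^2 + 16*z + 80) + 6*z^3 - 28*z^2 - 56*z + 48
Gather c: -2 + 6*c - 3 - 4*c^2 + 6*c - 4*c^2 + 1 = -8*c^2 + 12*c - 4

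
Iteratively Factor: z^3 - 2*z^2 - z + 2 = (z - 1)*(z^2 - z - 2) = (z - 2)*(z - 1)*(z + 1)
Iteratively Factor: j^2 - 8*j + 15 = (j - 5)*(j - 3)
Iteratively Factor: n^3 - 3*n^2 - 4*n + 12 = (n - 3)*(n^2 - 4) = (n - 3)*(n - 2)*(n + 2)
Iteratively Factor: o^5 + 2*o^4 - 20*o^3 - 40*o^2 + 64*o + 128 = (o + 2)*(o^4 - 20*o^2 + 64) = (o + 2)*(o + 4)*(o^3 - 4*o^2 - 4*o + 16) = (o - 2)*(o + 2)*(o + 4)*(o^2 - 2*o - 8) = (o - 2)*(o + 2)^2*(o + 4)*(o - 4)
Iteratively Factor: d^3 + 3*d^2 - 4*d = (d - 1)*(d^2 + 4*d) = (d - 1)*(d + 4)*(d)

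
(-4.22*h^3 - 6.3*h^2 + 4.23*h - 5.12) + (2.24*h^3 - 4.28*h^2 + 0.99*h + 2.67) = -1.98*h^3 - 10.58*h^2 + 5.22*h - 2.45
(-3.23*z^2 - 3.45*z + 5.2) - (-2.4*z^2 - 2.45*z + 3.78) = -0.83*z^2 - 1.0*z + 1.42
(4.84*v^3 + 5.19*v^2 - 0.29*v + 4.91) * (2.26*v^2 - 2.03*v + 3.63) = 10.9384*v^5 + 1.9042*v^4 + 6.3781*v^3 + 30.525*v^2 - 11.02*v + 17.8233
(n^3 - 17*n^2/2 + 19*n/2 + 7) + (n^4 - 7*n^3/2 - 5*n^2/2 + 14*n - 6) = n^4 - 5*n^3/2 - 11*n^2 + 47*n/2 + 1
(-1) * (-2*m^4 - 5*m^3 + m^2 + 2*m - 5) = 2*m^4 + 5*m^3 - m^2 - 2*m + 5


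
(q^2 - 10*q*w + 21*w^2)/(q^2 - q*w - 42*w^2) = (q - 3*w)/(q + 6*w)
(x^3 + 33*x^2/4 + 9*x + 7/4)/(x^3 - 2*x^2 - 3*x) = (4*x^2 + 29*x + 7)/(4*x*(x - 3))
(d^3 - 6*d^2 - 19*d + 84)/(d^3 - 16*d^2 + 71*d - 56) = (d^2 + d - 12)/(d^2 - 9*d + 8)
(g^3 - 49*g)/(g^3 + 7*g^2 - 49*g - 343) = g/(g + 7)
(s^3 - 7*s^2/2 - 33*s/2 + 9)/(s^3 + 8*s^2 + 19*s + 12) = (s^2 - 13*s/2 + 3)/(s^2 + 5*s + 4)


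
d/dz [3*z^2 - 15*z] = 6*z - 15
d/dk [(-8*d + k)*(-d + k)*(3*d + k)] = -19*d^2 - 12*d*k + 3*k^2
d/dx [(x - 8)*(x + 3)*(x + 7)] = 3*x^2 + 4*x - 59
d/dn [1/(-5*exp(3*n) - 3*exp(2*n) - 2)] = (15*exp(n) + 6)*exp(2*n)/(5*exp(3*n) + 3*exp(2*n) + 2)^2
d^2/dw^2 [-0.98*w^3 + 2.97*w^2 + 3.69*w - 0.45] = 5.94 - 5.88*w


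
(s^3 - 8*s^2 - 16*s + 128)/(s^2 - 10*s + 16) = (s^2 - 16)/(s - 2)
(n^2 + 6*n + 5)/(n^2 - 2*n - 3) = (n + 5)/(n - 3)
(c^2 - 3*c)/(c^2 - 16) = c*(c - 3)/(c^2 - 16)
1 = 1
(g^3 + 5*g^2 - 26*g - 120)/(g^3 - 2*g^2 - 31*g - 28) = (g^2 + g - 30)/(g^2 - 6*g - 7)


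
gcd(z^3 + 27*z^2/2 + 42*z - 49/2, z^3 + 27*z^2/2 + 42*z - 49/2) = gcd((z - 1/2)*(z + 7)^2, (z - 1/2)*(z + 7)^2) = z^3 + 27*z^2/2 + 42*z - 49/2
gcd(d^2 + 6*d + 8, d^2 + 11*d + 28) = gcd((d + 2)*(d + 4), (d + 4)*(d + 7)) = d + 4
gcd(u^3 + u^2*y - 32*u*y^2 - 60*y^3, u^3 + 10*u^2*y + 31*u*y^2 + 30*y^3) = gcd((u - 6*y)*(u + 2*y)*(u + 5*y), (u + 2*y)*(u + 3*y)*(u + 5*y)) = u^2 + 7*u*y + 10*y^2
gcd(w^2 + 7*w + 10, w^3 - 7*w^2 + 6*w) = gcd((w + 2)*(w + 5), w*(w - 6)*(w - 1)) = 1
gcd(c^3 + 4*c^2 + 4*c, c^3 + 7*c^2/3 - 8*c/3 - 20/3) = c^2 + 4*c + 4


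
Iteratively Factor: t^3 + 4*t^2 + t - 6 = (t + 3)*(t^2 + t - 2) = (t + 2)*(t + 3)*(t - 1)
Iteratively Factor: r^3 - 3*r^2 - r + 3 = (r - 3)*(r^2 - 1) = (r - 3)*(r - 1)*(r + 1)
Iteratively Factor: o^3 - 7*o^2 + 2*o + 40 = (o - 5)*(o^2 - 2*o - 8) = (o - 5)*(o + 2)*(o - 4)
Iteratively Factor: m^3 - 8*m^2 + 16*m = (m - 4)*(m^2 - 4*m) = m*(m - 4)*(m - 4)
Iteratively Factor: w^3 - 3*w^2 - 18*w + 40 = (w - 2)*(w^2 - w - 20) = (w - 5)*(w - 2)*(w + 4)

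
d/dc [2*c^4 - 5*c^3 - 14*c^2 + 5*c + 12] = 8*c^3 - 15*c^2 - 28*c + 5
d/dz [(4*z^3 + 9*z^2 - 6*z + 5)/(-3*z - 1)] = 3*(-8*z^3 - 13*z^2 - 6*z + 7)/(9*z^2 + 6*z + 1)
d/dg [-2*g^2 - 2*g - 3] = -4*g - 2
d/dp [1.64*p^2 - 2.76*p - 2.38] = 3.28*p - 2.76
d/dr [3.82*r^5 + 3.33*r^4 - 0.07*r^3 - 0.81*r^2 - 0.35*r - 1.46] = 19.1*r^4 + 13.32*r^3 - 0.21*r^2 - 1.62*r - 0.35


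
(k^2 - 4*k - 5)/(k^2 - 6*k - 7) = (k - 5)/(k - 7)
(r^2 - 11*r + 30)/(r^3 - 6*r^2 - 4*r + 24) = (r - 5)/(r^2 - 4)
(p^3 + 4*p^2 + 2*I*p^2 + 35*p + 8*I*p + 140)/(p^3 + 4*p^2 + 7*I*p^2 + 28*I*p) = (p - 5*I)/p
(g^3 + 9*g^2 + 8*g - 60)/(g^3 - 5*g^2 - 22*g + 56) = (g^2 + 11*g + 30)/(g^2 - 3*g - 28)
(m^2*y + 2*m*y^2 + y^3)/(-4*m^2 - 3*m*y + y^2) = y*(m + y)/(-4*m + y)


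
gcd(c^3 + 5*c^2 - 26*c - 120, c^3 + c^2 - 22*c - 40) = c^2 - c - 20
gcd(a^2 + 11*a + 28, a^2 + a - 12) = a + 4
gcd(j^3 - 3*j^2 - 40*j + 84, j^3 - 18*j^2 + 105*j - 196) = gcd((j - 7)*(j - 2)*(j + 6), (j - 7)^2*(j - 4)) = j - 7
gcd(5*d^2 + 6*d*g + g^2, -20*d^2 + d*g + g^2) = 5*d + g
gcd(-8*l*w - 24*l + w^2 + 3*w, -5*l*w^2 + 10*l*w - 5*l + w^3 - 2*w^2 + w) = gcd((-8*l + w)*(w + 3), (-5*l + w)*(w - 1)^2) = 1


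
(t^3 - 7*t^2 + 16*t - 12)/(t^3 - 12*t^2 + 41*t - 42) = (t - 2)/(t - 7)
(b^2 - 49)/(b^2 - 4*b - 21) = (b + 7)/(b + 3)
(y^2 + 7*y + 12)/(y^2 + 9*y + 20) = (y + 3)/(y + 5)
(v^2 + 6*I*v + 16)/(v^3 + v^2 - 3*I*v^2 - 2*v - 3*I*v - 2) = (v + 8*I)/(v^2 + v*(1 - I) - I)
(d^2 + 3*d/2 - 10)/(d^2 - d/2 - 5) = (d + 4)/(d + 2)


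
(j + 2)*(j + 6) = j^2 + 8*j + 12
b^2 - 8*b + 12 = (b - 6)*(b - 2)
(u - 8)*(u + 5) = u^2 - 3*u - 40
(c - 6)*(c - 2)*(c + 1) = c^3 - 7*c^2 + 4*c + 12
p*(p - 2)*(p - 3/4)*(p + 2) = p^4 - 3*p^3/4 - 4*p^2 + 3*p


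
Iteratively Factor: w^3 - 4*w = (w + 2)*(w^2 - 2*w) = (w - 2)*(w + 2)*(w)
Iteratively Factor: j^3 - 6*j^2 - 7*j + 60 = (j + 3)*(j^2 - 9*j + 20) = (j - 4)*(j + 3)*(j - 5)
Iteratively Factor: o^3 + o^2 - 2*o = (o - 1)*(o^2 + 2*o) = (o - 1)*(o + 2)*(o)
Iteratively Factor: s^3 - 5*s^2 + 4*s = (s - 1)*(s^2 - 4*s) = s*(s - 1)*(s - 4)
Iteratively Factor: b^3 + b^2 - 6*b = (b - 2)*(b^2 + 3*b) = (b - 2)*(b + 3)*(b)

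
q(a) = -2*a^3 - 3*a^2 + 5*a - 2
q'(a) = -6*a^2 - 6*a + 5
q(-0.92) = -7.58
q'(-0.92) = 5.44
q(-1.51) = -9.50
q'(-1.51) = 0.38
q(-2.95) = 8.49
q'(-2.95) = -29.52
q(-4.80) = 126.06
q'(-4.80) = -104.44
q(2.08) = -22.58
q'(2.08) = -33.44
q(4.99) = -300.25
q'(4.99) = -174.34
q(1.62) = -10.28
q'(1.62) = -20.47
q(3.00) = -68.00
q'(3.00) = -67.00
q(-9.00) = 1168.00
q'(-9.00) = -427.00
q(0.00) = -2.00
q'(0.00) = 5.00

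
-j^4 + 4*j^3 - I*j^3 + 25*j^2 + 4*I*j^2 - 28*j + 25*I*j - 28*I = (j - 7)*(j + 4)*(-I*j + 1)*(-I*j + I)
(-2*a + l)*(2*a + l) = -4*a^2 + l^2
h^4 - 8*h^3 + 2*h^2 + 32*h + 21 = (h - 7)*(h - 3)*(h + 1)^2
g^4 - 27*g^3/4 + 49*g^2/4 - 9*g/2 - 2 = (g - 4)*(g - 2)*(g - 1)*(g + 1/4)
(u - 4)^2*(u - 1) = u^3 - 9*u^2 + 24*u - 16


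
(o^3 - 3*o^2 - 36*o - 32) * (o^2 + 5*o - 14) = o^5 + 2*o^4 - 65*o^3 - 170*o^2 + 344*o + 448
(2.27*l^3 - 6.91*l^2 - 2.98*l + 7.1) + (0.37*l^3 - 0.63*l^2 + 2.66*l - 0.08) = 2.64*l^3 - 7.54*l^2 - 0.32*l + 7.02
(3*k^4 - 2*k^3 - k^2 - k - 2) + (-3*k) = 3*k^4 - 2*k^3 - k^2 - 4*k - 2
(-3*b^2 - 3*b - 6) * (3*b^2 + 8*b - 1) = -9*b^4 - 33*b^3 - 39*b^2 - 45*b + 6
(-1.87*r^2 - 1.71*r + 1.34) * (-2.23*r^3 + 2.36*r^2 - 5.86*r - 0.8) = 4.1701*r^5 - 0.5999*r^4 + 3.9344*r^3 + 14.679*r^2 - 6.4844*r - 1.072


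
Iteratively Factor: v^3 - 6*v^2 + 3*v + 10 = (v - 5)*(v^2 - v - 2) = (v - 5)*(v - 2)*(v + 1)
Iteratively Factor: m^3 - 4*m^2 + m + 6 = (m - 3)*(m^2 - m - 2) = (m - 3)*(m - 2)*(m + 1)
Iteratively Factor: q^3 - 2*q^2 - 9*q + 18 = (q - 2)*(q^2 - 9) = (q - 2)*(q + 3)*(q - 3)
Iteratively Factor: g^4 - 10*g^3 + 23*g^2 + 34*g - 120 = (g - 5)*(g^3 - 5*g^2 - 2*g + 24) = (g - 5)*(g - 3)*(g^2 - 2*g - 8) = (g - 5)*(g - 4)*(g - 3)*(g + 2)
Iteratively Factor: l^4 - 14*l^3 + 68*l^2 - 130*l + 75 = (l - 1)*(l^3 - 13*l^2 + 55*l - 75) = (l - 3)*(l - 1)*(l^2 - 10*l + 25) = (l - 5)*(l - 3)*(l - 1)*(l - 5)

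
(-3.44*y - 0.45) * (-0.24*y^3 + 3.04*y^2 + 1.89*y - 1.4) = 0.8256*y^4 - 10.3496*y^3 - 7.8696*y^2 + 3.9655*y + 0.63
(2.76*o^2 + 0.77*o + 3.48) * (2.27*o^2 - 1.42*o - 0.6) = 6.2652*o^4 - 2.1713*o^3 + 5.1502*o^2 - 5.4036*o - 2.088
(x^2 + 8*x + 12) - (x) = x^2 + 7*x + 12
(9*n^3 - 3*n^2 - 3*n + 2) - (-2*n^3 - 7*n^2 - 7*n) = 11*n^3 + 4*n^2 + 4*n + 2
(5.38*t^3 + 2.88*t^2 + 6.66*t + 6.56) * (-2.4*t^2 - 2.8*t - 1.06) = -12.912*t^5 - 21.976*t^4 - 29.7508*t^3 - 37.4448*t^2 - 25.4276*t - 6.9536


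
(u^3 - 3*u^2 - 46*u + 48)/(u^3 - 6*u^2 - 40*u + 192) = (u - 1)/(u - 4)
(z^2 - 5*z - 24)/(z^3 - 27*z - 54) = (z - 8)/(z^2 - 3*z - 18)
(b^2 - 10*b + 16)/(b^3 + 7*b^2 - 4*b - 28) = (b - 8)/(b^2 + 9*b + 14)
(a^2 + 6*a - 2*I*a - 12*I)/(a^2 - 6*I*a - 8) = (a + 6)/(a - 4*I)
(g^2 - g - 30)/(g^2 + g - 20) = (g - 6)/(g - 4)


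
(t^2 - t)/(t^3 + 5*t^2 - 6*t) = 1/(t + 6)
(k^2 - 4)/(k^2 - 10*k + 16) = (k + 2)/(k - 8)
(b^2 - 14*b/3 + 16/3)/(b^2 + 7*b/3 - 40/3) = (b - 2)/(b + 5)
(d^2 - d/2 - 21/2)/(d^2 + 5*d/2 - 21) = (d + 3)/(d + 6)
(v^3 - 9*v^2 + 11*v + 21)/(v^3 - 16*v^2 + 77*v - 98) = (v^2 - 2*v - 3)/(v^2 - 9*v + 14)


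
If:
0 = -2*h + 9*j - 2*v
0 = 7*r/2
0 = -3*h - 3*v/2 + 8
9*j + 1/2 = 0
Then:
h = 67/12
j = -1/18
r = 0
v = -35/6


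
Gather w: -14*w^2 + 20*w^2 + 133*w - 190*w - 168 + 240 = 6*w^2 - 57*w + 72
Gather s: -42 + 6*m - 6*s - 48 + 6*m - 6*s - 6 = 12*m - 12*s - 96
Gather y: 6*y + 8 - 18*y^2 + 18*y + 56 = -18*y^2 + 24*y + 64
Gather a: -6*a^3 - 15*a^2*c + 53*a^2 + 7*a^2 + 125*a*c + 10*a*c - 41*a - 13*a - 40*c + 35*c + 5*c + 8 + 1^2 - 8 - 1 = -6*a^3 + a^2*(60 - 15*c) + a*(135*c - 54)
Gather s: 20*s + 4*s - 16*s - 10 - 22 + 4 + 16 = 8*s - 12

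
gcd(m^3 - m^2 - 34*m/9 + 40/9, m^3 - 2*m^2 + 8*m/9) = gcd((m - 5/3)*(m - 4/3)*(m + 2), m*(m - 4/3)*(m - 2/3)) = m - 4/3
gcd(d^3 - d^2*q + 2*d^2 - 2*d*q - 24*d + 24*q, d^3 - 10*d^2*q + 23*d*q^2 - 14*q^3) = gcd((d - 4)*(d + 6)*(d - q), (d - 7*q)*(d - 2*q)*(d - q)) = -d + q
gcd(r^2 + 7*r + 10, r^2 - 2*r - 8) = r + 2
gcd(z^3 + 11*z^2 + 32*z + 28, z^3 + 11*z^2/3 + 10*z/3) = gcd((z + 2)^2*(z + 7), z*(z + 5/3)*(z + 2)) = z + 2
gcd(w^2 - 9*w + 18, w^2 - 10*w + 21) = w - 3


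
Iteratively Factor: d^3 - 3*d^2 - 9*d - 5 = (d + 1)*(d^2 - 4*d - 5) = (d + 1)^2*(d - 5)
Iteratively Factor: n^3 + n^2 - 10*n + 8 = (n + 4)*(n^2 - 3*n + 2) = (n - 1)*(n + 4)*(n - 2)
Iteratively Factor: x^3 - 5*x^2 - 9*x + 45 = (x + 3)*(x^2 - 8*x + 15) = (x - 5)*(x + 3)*(x - 3)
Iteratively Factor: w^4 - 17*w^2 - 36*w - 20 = (w - 5)*(w^3 + 5*w^2 + 8*w + 4) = (w - 5)*(w + 2)*(w^2 + 3*w + 2) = (w - 5)*(w + 1)*(w + 2)*(w + 2)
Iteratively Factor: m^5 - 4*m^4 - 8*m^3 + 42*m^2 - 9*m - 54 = (m - 2)*(m^4 - 2*m^3 - 12*m^2 + 18*m + 27) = (m - 2)*(m + 1)*(m^3 - 3*m^2 - 9*m + 27) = (m - 3)*(m - 2)*(m + 1)*(m^2 - 9) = (m - 3)^2*(m - 2)*(m + 1)*(m + 3)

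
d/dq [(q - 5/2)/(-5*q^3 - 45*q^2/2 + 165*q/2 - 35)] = (8*q^3 - 12*q^2 - 90*q + 137)/(5*(4*q^6 + 36*q^5 - 51*q^4 - 538*q^3 + 1341*q^2 - 924*q + 196))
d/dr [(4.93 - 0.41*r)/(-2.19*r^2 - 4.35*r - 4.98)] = (-0.8979*r^2 + 21.5934*r + 23.4873)/(4.7961*r^4 + 19.053*r^3 + 40.7349*r^2 + 43.326*r + 24.8004)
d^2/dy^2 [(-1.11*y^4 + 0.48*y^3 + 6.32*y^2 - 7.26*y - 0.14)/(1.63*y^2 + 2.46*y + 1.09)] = (-5.898318*y^6 - 26.705268*y^5 - 52.136478*y^4 - 132.77982*y^3 - 77.70732*y^2 + 77.446548*y + 52.75454)/(4.330747*y^6 + 19.607922*y^5 + 38.280387*y^4 + 41.111028*y^3 + 25.598541*y^2 + 8.768178*y + 1.295029)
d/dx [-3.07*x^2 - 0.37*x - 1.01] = -6.14*x - 0.37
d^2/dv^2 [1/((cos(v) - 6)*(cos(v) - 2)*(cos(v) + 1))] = (12*sin(v)^6 + 112*sin(v)^4*cos(v) - 228*sin(v)^4 - 304*sin(v)^2*cos(v) + 454*sin(v)^2 + 3*cos(v)^6 - 35*cos(v)^5 - 38)/((cos(v) - 6)^3*(cos(v) - 2)^3*(cos(v) + 1)^3)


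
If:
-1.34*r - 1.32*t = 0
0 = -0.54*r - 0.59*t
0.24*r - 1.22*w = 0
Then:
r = 0.00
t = 0.00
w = 0.00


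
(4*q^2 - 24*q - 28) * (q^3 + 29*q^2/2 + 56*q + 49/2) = 4*q^5 + 34*q^4 - 152*q^3 - 1652*q^2 - 2156*q - 686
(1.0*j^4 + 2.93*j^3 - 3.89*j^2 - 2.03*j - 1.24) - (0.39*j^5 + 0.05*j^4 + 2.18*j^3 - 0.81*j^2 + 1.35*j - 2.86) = -0.39*j^5 + 0.95*j^4 + 0.75*j^3 - 3.08*j^2 - 3.38*j + 1.62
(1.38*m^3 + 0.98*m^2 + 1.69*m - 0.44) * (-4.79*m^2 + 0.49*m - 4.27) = -6.6102*m^5 - 4.018*m^4 - 13.5075*m^3 - 1.2489*m^2 - 7.4319*m + 1.8788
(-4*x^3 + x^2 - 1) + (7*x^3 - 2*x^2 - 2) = 3*x^3 - x^2 - 3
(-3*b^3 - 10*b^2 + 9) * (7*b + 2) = -21*b^4 - 76*b^3 - 20*b^2 + 63*b + 18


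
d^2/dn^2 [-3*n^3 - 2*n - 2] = -18*n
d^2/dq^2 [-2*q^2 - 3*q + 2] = -4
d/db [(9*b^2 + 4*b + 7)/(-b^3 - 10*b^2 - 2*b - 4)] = (9*b^4 + 8*b^3 + 43*b^2 + 68*b - 2)/(b^6 + 20*b^5 + 104*b^4 + 48*b^3 + 84*b^2 + 16*b + 16)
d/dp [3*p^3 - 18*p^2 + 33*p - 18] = 9*p^2 - 36*p + 33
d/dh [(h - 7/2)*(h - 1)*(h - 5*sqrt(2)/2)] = 3*h^2 - 9*h - 5*sqrt(2)*h + 7/2 + 45*sqrt(2)/4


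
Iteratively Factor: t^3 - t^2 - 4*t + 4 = (t - 2)*(t^2 + t - 2) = (t - 2)*(t + 2)*(t - 1)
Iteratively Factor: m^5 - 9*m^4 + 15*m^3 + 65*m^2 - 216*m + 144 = (m - 1)*(m^4 - 8*m^3 + 7*m^2 + 72*m - 144) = (m - 4)*(m - 1)*(m^3 - 4*m^2 - 9*m + 36) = (m - 4)^2*(m - 1)*(m^2 - 9) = (m - 4)^2*(m - 1)*(m + 3)*(m - 3)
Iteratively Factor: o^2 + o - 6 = (o - 2)*(o + 3)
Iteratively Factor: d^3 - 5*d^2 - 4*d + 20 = (d + 2)*(d^2 - 7*d + 10) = (d - 2)*(d + 2)*(d - 5)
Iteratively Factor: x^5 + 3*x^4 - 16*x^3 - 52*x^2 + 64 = (x - 4)*(x^4 + 7*x^3 + 12*x^2 - 4*x - 16) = (x - 4)*(x + 2)*(x^3 + 5*x^2 + 2*x - 8) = (x - 4)*(x + 2)*(x + 4)*(x^2 + x - 2) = (x - 4)*(x + 2)^2*(x + 4)*(x - 1)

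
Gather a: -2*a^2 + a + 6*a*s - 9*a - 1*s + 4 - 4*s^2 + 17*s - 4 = -2*a^2 + a*(6*s - 8) - 4*s^2 + 16*s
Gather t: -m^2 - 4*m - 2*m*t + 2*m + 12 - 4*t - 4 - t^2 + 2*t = -m^2 - 2*m - t^2 + t*(-2*m - 2) + 8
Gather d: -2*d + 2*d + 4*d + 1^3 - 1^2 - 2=4*d - 2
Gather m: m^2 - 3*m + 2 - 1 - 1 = m^2 - 3*m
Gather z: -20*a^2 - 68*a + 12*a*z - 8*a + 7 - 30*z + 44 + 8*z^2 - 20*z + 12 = -20*a^2 - 76*a + 8*z^2 + z*(12*a - 50) + 63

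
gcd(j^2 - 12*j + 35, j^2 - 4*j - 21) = j - 7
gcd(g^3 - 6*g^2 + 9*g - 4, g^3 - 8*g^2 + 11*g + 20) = g - 4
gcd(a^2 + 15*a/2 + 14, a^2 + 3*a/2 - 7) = a + 7/2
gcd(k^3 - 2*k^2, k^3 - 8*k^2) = k^2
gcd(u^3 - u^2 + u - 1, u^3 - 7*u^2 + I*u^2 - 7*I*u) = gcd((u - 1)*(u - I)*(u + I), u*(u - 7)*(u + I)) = u + I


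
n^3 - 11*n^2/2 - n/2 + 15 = (n - 5)*(n - 2)*(n + 3/2)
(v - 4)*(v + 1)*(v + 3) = v^3 - 13*v - 12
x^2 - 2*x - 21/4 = (x - 7/2)*(x + 3/2)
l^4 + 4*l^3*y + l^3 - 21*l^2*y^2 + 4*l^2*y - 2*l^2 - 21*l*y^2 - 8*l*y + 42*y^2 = (l - 1)*(l + 2)*(l - 3*y)*(l + 7*y)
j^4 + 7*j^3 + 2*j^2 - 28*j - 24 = (j - 2)*(j + 1)*(j + 2)*(j + 6)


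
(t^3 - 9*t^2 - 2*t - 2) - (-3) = t^3 - 9*t^2 - 2*t + 1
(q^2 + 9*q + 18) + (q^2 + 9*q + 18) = 2*q^2 + 18*q + 36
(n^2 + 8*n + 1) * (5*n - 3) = 5*n^3 + 37*n^2 - 19*n - 3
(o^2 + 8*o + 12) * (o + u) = o^3 + o^2*u + 8*o^2 + 8*o*u + 12*o + 12*u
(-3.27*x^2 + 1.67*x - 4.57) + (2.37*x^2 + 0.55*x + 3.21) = -0.9*x^2 + 2.22*x - 1.36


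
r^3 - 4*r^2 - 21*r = r*(r - 7)*(r + 3)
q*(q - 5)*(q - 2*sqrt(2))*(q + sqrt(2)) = q^4 - 5*q^3 - sqrt(2)*q^3 - 4*q^2 + 5*sqrt(2)*q^2 + 20*q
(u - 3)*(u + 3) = u^2 - 9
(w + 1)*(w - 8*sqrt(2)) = w^2 - 8*sqrt(2)*w + w - 8*sqrt(2)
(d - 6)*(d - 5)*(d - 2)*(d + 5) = d^4 - 8*d^3 - 13*d^2 + 200*d - 300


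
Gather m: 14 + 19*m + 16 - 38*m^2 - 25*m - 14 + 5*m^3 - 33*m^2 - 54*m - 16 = 5*m^3 - 71*m^2 - 60*m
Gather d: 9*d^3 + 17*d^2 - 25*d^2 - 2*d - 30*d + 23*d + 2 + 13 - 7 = 9*d^3 - 8*d^2 - 9*d + 8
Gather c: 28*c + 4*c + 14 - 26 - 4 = 32*c - 16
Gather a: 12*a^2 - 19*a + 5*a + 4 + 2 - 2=12*a^2 - 14*a + 4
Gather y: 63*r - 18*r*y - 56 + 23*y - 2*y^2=63*r - 2*y^2 + y*(23 - 18*r) - 56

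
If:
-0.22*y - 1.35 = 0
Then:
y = -6.14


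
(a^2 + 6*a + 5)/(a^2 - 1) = (a + 5)/(a - 1)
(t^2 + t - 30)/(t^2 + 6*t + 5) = (t^2 + t - 30)/(t^2 + 6*t + 5)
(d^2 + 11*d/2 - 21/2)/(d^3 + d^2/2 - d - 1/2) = (2*d^2 + 11*d - 21)/(2*d^3 + d^2 - 2*d - 1)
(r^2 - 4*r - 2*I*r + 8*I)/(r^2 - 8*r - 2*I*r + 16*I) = (r - 4)/(r - 8)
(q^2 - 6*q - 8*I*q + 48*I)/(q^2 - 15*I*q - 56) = (q - 6)/(q - 7*I)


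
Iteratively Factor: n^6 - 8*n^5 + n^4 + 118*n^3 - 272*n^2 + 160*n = (n + 4)*(n^5 - 12*n^4 + 49*n^3 - 78*n^2 + 40*n) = n*(n + 4)*(n^4 - 12*n^3 + 49*n^2 - 78*n + 40) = n*(n - 5)*(n + 4)*(n^3 - 7*n^2 + 14*n - 8) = n*(n - 5)*(n - 4)*(n + 4)*(n^2 - 3*n + 2) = n*(n - 5)*(n - 4)*(n - 1)*(n + 4)*(n - 2)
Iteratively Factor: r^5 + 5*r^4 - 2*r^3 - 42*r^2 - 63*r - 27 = (r + 3)*(r^4 + 2*r^3 - 8*r^2 - 18*r - 9) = (r + 1)*(r + 3)*(r^3 + r^2 - 9*r - 9) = (r + 1)*(r + 3)^2*(r^2 - 2*r - 3) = (r - 3)*(r + 1)*(r + 3)^2*(r + 1)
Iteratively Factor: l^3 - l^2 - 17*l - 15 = (l + 1)*(l^2 - 2*l - 15) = (l - 5)*(l + 1)*(l + 3)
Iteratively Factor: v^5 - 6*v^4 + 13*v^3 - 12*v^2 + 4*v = (v - 2)*(v^4 - 4*v^3 + 5*v^2 - 2*v) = (v - 2)*(v - 1)*(v^3 - 3*v^2 + 2*v) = (v - 2)^2*(v - 1)*(v^2 - v) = v*(v - 2)^2*(v - 1)*(v - 1)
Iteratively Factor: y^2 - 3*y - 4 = (y + 1)*(y - 4)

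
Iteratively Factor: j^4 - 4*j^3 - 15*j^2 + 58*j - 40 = (j + 4)*(j^3 - 8*j^2 + 17*j - 10) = (j - 1)*(j + 4)*(j^2 - 7*j + 10) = (j - 2)*(j - 1)*(j + 4)*(j - 5)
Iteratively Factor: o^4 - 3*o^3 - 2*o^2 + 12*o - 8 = (o + 2)*(o^3 - 5*o^2 + 8*o - 4) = (o - 2)*(o + 2)*(o^2 - 3*o + 2) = (o - 2)^2*(o + 2)*(o - 1)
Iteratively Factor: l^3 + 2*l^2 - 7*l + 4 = (l + 4)*(l^2 - 2*l + 1) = (l - 1)*(l + 4)*(l - 1)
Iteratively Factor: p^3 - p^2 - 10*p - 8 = (p - 4)*(p^2 + 3*p + 2) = (p - 4)*(p + 1)*(p + 2)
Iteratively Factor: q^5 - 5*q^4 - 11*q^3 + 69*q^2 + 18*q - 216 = (q + 2)*(q^4 - 7*q^3 + 3*q^2 + 63*q - 108) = (q + 2)*(q + 3)*(q^3 - 10*q^2 + 33*q - 36) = (q - 4)*(q + 2)*(q + 3)*(q^2 - 6*q + 9) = (q - 4)*(q - 3)*(q + 2)*(q + 3)*(q - 3)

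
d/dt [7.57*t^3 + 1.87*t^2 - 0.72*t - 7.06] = 22.71*t^2 + 3.74*t - 0.72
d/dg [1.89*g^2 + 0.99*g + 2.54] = 3.78*g + 0.99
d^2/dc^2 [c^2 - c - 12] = 2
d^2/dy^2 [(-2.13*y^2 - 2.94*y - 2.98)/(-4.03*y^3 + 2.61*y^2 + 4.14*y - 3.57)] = (69.186234*y^6 + 286.489476*y^5 + 608.455848*y^4 - 838.408626*y^3 - 565.00983*y^2 + 100.323432*y + 298.884006)/(65.450827*y^9 - 127.166247*y^8 - 119.353689*y^7 + 417.43503*y^6 - 102.690504*y^5 - 418.621041*y^4 + 314.579565*y^3 + 83.772549*y^2 - 158.291658*y + 45.499293)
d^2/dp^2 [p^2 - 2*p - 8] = 2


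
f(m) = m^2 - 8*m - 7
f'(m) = 2*m - 8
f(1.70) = -17.71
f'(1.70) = -4.60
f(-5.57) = 68.58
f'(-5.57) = -19.14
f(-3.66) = 35.68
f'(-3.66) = -15.32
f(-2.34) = 17.20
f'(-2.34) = -12.68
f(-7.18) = 101.99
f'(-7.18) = -22.36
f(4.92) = -22.15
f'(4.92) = 1.84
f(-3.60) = 34.76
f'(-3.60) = -15.20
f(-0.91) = 1.11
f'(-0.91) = -9.82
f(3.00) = -22.00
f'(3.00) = -2.00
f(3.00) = -22.00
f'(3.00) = -2.00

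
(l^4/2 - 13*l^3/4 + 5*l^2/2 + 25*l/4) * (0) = 0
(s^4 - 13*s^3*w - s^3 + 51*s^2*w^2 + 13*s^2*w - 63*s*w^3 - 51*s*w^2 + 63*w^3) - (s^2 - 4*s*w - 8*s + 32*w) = s^4 - 13*s^3*w - s^3 + 51*s^2*w^2 + 13*s^2*w - s^2 - 63*s*w^3 - 51*s*w^2 + 4*s*w + 8*s + 63*w^3 - 32*w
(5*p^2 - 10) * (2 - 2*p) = -10*p^3 + 10*p^2 + 20*p - 20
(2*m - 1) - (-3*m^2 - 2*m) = 3*m^2 + 4*m - 1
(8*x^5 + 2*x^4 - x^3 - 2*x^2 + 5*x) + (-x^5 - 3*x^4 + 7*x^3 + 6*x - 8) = 7*x^5 - x^4 + 6*x^3 - 2*x^2 + 11*x - 8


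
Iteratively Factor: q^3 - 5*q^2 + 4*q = (q)*(q^2 - 5*q + 4) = q*(q - 1)*(q - 4)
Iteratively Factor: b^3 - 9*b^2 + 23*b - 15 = (b - 1)*(b^2 - 8*b + 15) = (b - 5)*(b - 1)*(b - 3)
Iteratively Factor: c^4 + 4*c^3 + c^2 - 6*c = (c + 3)*(c^3 + c^2 - 2*c) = (c - 1)*(c + 3)*(c^2 + 2*c) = c*(c - 1)*(c + 3)*(c + 2)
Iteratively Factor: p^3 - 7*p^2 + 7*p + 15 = (p - 3)*(p^2 - 4*p - 5) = (p - 3)*(p + 1)*(p - 5)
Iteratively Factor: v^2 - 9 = (v + 3)*(v - 3)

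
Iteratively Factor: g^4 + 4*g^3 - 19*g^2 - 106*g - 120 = (g + 2)*(g^3 + 2*g^2 - 23*g - 60) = (g + 2)*(g + 3)*(g^2 - g - 20) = (g + 2)*(g + 3)*(g + 4)*(g - 5)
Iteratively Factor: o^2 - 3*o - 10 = (o - 5)*(o + 2)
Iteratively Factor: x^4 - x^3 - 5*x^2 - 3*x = (x)*(x^3 - x^2 - 5*x - 3) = x*(x - 3)*(x^2 + 2*x + 1) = x*(x - 3)*(x + 1)*(x + 1)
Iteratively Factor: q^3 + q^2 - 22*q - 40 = (q + 4)*(q^2 - 3*q - 10) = (q + 2)*(q + 4)*(q - 5)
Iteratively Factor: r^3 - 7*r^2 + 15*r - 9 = (r - 3)*(r^2 - 4*r + 3) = (r - 3)^2*(r - 1)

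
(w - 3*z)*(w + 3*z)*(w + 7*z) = w^3 + 7*w^2*z - 9*w*z^2 - 63*z^3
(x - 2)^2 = x^2 - 4*x + 4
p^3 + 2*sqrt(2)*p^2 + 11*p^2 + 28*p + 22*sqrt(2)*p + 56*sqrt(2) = (p + 4)*(p + 7)*(p + 2*sqrt(2))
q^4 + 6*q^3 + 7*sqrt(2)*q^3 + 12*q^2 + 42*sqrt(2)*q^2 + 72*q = q*(q + 6)*(q + sqrt(2))*(q + 6*sqrt(2))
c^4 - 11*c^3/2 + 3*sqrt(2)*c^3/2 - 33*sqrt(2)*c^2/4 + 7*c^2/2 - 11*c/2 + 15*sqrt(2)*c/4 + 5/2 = (c - 5)*(c - 1/2)*(c + sqrt(2)/2)*(c + sqrt(2))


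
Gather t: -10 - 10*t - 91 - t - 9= -11*t - 110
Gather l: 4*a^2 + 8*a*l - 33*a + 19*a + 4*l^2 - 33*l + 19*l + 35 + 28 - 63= 4*a^2 - 14*a + 4*l^2 + l*(8*a - 14)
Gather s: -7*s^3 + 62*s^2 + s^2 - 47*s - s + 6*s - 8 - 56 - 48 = -7*s^3 + 63*s^2 - 42*s - 112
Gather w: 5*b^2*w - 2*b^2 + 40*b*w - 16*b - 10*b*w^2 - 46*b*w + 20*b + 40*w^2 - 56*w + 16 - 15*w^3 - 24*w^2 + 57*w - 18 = -2*b^2 + 4*b - 15*w^3 + w^2*(16 - 10*b) + w*(5*b^2 - 6*b + 1) - 2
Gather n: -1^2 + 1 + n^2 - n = n^2 - n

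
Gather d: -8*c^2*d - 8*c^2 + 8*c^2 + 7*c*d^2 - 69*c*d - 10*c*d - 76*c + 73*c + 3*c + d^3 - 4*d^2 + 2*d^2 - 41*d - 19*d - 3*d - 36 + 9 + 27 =d^3 + d^2*(7*c - 2) + d*(-8*c^2 - 79*c - 63)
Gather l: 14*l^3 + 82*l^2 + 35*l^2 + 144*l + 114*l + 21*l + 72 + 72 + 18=14*l^3 + 117*l^2 + 279*l + 162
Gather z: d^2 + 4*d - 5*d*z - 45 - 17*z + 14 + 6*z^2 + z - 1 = d^2 + 4*d + 6*z^2 + z*(-5*d - 16) - 32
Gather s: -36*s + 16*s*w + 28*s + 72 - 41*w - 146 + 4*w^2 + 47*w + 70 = s*(16*w - 8) + 4*w^2 + 6*w - 4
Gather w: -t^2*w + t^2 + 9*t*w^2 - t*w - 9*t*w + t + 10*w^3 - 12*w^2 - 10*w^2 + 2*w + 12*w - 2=t^2 + t + 10*w^3 + w^2*(9*t - 22) + w*(-t^2 - 10*t + 14) - 2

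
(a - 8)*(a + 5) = a^2 - 3*a - 40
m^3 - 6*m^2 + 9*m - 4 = (m - 4)*(m - 1)^2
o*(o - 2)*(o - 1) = o^3 - 3*o^2 + 2*o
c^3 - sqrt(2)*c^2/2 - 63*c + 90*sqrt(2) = (c - 5*sqrt(2))*(c - 3*sqrt(2)/2)*(c + 6*sqrt(2))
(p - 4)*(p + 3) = p^2 - p - 12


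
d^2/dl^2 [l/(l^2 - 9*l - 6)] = 2*(-l*(2*l - 9)^2 + 3*(3 - l)*(-l^2 + 9*l + 6))/(-l^2 + 9*l + 6)^3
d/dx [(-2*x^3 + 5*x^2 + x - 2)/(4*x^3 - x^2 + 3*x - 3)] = (-18*x^4 - 20*x^3 + 58*x^2 - 34*x + 3)/(16*x^6 - 8*x^5 + 25*x^4 - 30*x^3 + 15*x^2 - 18*x + 9)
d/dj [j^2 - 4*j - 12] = 2*j - 4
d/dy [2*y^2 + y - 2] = 4*y + 1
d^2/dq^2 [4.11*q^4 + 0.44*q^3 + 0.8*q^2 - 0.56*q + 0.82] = 49.32*q^2 + 2.64*q + 1.6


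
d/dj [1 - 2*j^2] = -4*j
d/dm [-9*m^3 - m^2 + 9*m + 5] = -27*m^2 - 2*m + 9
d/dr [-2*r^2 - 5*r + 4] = -4*r - 5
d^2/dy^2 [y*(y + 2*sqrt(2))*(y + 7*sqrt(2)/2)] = 6*y + 11*sqrt(2)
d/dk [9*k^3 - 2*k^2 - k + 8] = 27*k^2 - 4*k - 1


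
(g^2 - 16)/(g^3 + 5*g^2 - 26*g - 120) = (g - 4)/(g^2 + g - 30)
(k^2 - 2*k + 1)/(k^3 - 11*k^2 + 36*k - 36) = (k^2 - 2*k + 1)/(k^3 - 11*k^2 + 36*k - 36)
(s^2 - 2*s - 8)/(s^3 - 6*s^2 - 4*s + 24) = (s - 4)/(s^2 - 8*s + 12)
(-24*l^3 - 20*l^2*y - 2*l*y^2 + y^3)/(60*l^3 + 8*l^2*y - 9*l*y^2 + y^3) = (2*l + y)/(-5*l + y)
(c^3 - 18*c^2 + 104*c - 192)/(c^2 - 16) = (c^2 - 14*c + 48)/(c + 4)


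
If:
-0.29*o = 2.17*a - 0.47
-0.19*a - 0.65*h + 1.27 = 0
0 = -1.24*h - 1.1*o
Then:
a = 0.49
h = 1.81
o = -2.04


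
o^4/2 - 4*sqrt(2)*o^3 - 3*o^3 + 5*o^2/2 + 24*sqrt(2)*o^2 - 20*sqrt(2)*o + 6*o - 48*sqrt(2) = (o/2 + 1/2)*(o - 4)*(o - 3)*(o - 8*sqrt(2))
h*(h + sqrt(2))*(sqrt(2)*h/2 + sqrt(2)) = sqrt(2)*h^3/2 + h^2 + sqrt(2)*h^2 + 2*h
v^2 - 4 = (v - 2)*(v + 2)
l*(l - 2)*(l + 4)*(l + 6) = l^4 + 8*l^3 + 4*l^2 - 48*l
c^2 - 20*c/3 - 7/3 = (c - 7)*(c + 1/3)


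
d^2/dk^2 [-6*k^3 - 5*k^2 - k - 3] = -36*k - 10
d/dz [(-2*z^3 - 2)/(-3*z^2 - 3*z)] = 2/3 - 2/(3*z^2)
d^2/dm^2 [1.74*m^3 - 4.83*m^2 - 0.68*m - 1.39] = 10.44*m - 9.66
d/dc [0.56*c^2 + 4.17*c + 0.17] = 1.12*c + 4.17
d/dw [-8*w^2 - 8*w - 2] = -16*w - 8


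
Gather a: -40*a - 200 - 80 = -40*a - 280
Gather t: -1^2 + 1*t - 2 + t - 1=2*t - 4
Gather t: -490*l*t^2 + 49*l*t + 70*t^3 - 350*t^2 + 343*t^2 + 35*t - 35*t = 49*l*t + 70*t^3 + t^2*(-490*l - 7)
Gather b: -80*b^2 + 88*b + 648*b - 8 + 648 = -80*b^2 + 736*b + 640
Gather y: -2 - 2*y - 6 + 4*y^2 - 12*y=4*y^2 - 14*y - 8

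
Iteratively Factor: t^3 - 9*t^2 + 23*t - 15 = (t - 3)*(t^2 - 6*t + 5) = (t - 5)*(t - 3)*(t - 1)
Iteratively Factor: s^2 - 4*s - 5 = (s - 5)*(s + 1)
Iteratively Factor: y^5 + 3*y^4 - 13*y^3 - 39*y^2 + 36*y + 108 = (y + 3)*(y^4 - 13*y^2 + 36) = (y + 2)*(y + 3)*(y^3 - 2*y^2 - 9*y + 18) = (y - 3)*(y + 2)*(y + 3)*(y^2 + y - 6) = (y - 3)*(y - 2)*(y + 2)*(y + 3)*(y + 3)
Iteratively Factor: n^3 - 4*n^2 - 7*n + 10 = (n + 2)*(n^2 - 6*n + 5) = (n - 1)*(n + 2)*(n - 5)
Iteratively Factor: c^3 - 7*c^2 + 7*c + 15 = (c - 3)*(c^2 - 4*c - 5) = (c - 3)*(c + 1)*(c - 5)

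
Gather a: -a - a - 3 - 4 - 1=-2*a - 8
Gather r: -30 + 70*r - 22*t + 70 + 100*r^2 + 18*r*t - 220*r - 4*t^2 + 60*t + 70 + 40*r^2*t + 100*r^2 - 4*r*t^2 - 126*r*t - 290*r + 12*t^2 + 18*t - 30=r^2*(40*t + 200) + r*(-4*t^2 - 108*t - 440) + 8*t^2 + 56*t + 80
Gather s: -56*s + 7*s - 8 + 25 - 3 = 14 - 49*s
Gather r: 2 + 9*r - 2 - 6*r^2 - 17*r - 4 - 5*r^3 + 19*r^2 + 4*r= -5*r^3 + 13*r^2 - 4*r - 4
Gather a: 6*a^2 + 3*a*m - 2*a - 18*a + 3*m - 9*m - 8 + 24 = 6*a^2 + a*(3*m - 20) - 6*m + 16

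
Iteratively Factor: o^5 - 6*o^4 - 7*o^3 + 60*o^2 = (o - 5)*(o^4 - o^3 - 12*o^2) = o*(o - 5)*(o^3 - o^2 - 12*o) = o^2*(o - 5)*(o^2 - o - 12) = o^2*(o - 5)*(o - 4)*(o + 3)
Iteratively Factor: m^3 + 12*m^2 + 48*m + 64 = (m + 4)*(m^2 + 8*m + 16) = (m + 4)^2*(m + 4)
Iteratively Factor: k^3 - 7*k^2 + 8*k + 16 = (k - 4)*(k^2 - 3*k - 4) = (k - 4)*(k + 1)*(k - 4)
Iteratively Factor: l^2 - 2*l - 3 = (l + 1)*(l - 3)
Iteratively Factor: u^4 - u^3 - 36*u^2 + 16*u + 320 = (u - 4)*(u^3 + 3*u^2 - 24*u - 80) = (u - 4)*(u + 4)*(u^2 - u - 20) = (u - 4)*(u + 4)^2*(u - 5)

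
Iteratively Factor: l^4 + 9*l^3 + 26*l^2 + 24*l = (l + 2)*(l^3 + 7*l^2 + 12*l) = (l + 2)*(l + 4)*(l^2 + 3*l) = l*(l + 2)*(l + 4)*(l + 3)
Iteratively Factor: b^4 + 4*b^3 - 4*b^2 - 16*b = (b)*(b^3 + 4*b^2 - 4*b - 16) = b*(b - 2)*(b^2 + 6*b + 8) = b*(b - 2)*(b + 4)*(b + 2)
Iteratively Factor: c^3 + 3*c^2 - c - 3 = (c + 3)*(c^2 - 1) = (c - 1)*(c + 3)*(c + 1)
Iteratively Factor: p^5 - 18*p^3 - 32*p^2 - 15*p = (p)*(p^4 - 18*p^2 - 32*p - 15) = p*(p + 1)*(p^3 - p^2 - 17*p - 15) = p*(p + 1)*(p + 3)*(p^2 - 4*p - 5) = p*(p - 5)*(p + 1)*(p + 3)*(p + 1)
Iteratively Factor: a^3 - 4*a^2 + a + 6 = (a - 2)*(a^2 - 2*a - 3) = (a - 2)*(a + 1)*(a - 3)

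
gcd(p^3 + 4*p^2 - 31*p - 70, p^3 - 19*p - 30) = p^2 - 3*p - 10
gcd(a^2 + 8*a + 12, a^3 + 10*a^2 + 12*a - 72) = a + 6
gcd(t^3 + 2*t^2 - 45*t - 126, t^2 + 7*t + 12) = t + 3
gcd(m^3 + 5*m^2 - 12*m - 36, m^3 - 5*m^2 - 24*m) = 1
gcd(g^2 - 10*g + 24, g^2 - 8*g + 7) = 1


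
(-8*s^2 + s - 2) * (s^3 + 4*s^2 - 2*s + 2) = -8*s^5 - 31*s^4 + 18*s^3 - 26*s^2 + 6*s - 4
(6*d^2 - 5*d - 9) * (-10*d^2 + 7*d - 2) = -60*d^4 + 92*d^3 + 43*d^2 - 53*d + 18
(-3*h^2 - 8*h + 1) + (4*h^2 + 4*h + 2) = h^2 - 4*h + 3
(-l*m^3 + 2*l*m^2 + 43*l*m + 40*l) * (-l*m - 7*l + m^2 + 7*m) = l^2*m^4 + 5*l^2*m^3 - 57*l^2*m^2 - 341*l^2*m - 280*l^2 - l*m^5 - 5*l*m^4 + 57*l*m^3 + 341*l*m^2 + 280*l*m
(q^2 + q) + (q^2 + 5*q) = 2*q^2 + 6*q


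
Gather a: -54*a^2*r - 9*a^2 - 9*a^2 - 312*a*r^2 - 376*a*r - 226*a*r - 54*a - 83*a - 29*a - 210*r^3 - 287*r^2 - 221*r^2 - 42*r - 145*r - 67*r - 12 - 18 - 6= a^2*(-54*r - 18) + a*(-312*r^2 - 602*r - 166) - 210*r^3 - 508*r^2 - 254*r - 36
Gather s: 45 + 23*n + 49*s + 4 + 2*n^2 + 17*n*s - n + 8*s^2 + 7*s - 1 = 2*n^2 + 22*n + 8*s^2 + s*(17*n + 56) + 48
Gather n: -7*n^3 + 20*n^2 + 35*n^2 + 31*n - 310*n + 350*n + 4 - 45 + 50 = -7*n^3 + 55*n^2 + 71*n + 9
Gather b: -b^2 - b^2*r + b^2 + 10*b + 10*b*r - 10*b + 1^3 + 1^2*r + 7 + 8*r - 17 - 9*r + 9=-b^2*r + 10*b*r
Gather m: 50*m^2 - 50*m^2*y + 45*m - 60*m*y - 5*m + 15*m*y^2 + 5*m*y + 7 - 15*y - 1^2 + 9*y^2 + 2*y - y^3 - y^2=m^2*(50 - 50*y) + m*(15*y^2 - 55*y + 40) - y^3 + 8*y^2 - 13*y + 6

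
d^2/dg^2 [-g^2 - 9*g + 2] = -2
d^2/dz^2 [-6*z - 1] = 0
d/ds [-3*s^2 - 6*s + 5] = -6*s - 6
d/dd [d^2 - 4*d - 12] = 2*d - 4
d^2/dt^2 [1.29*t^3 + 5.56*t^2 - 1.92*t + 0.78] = 7.74*t + 11.12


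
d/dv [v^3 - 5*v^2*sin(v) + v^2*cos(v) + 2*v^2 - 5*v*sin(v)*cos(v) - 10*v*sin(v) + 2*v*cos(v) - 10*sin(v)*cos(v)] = -v^2*sin(v) - 5*v^2*cos(v) + 3*v^2 - 12*v*sin(v) - 8*v*cos(v) - 5*v*cos(2*v) + 4*v - 10*sin(v) - 5*sin(2*v)/2 + 2*cos(v) - 10*cos(2*v)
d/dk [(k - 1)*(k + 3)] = 2*k + 2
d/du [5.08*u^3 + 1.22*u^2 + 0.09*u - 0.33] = 15.24*u^2 + 2.44*u + 0.09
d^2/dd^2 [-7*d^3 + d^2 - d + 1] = 2 - 42*d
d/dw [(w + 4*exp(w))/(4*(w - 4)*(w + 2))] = (w^2*exp(w) - w^2/4 - 4*w*exp(w) - 6*exp(w) - 2)/(w^4 - 4*w^3 - 12*w^2 + 32*w + 64)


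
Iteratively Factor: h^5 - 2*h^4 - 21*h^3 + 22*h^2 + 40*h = (h + 4)*(h^4 - 6*h^3 + 3*h^2 + 10*h) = (h - 5)*(h + 4)*(h^3 - h^2 - 2*h) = (h - 5)*(h - 2)*(h + 4)*(h^2 + h) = h*(h - 5)*(h - 2)*(h + 4)*(h + 1)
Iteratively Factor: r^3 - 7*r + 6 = (r + 3)*(r^2 - 3*r + 2) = (r - 2)*(r + 3)*(r - 1)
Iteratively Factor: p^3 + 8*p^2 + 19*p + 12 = (p + 1)*(p^2 + 7*p + 12) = (p + 1)*(p + 3)*(p + 4)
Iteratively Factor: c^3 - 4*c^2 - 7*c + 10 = (c + 2)*(c^2 - 6*c + 5) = (c - 1)*(c + 2)*(c - 5)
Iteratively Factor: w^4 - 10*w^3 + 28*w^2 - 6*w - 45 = (w - 3)*(w^3 - 7*w^2 + 7*w + 15) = (w - 3)*(w + 1)*(w^2 - 8*w + 15) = (w - 3)^2*(w + 1)*(w - 5)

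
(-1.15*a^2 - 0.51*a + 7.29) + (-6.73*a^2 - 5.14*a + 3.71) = -7.88*a^2 - 5.65*a + 11.0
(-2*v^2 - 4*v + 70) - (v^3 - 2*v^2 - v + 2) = -v^3 - 3*v + 68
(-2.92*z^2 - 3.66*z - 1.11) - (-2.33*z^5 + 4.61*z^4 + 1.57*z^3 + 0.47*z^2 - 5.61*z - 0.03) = 2.33*z^5 - 4.61*z^4 - 1.57*z^3 - 3.39*z^2 + 1.95*z - 1.08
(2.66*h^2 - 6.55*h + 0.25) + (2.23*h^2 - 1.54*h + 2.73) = 4.89*h^2 - 8.09*h + 2.98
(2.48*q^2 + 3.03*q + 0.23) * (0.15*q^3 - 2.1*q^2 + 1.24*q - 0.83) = 0.372*q^5 - 4.7535*q^4 - 3.2533*q^3 + 1.2158*q^2 - 2.2297*q - 0.1909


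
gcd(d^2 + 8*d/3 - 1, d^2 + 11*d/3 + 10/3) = 1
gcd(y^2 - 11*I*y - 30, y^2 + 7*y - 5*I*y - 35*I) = y - 5*I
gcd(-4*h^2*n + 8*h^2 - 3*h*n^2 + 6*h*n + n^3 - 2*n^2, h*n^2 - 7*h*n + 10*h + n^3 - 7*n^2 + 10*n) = h*n - 2*h + n^2 - 2*n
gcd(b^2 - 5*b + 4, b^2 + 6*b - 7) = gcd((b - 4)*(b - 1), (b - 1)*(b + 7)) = b - 1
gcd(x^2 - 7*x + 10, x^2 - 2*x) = x - 2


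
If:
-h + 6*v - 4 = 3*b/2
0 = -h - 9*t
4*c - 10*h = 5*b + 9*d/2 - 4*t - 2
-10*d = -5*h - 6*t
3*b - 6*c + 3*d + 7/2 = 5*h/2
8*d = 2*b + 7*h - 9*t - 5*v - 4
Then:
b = -174368/2601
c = -375067/10404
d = 1950/289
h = 4500/289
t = -500/289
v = -35108/2601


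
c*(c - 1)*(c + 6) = c^3 + 5*c^2 - 6*c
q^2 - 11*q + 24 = (q - 8)*(q - 3)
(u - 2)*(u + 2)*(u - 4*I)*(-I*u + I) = -I*u^4 - 4*u^3 + I*u^3 + 4*u^2 + 4*I*u^2 + 16*u - 4*I*u - 16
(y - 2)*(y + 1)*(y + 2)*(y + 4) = y^4 + 5*y^3 - 20*y - 16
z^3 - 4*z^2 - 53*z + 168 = (z - 8)*(z - 3)*(z + 7)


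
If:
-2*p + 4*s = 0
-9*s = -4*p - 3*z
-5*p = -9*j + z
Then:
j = 31*z/9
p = 6*z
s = 3*z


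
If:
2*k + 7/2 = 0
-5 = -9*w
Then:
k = -7/4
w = 5/9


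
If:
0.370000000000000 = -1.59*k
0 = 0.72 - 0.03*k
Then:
No Solution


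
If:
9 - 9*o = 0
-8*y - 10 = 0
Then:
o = 1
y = -5/4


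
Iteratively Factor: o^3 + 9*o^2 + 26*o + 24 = (o + 4)*(o^2 + 5*o + 6) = (o + 2)*(o + 4)*(o + 3)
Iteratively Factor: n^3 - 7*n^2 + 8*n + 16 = (n + 1)*(n^2 - 8*n + 16) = (n - 4)*(n + 1)*(n - 4)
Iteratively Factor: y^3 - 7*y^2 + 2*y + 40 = (y + 2)*(y^2 - 9*y + 20) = (y - 5)*(y + 2)*(y - 4)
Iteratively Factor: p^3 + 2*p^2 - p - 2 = (p - 1)*(p^2 + 3*p + 2) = (p - 1)*(p + 1)*(p + 2)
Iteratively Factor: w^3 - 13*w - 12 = (w + 3)*(w^2 - 3*w - 4) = (w + 1)*(w + 3)*(w - 4)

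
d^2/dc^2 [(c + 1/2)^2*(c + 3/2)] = 6*c + 5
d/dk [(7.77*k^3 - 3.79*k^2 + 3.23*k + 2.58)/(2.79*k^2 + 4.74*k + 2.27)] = (21.6783*k^4 + 73.6596*k^3 + 25.9374*k^2 - 31.603*k - 4.8971)/(7.7841*k^4 + 26.4492*k^3 + 35.1342*k^2 + 21.5196*k + 5.1529)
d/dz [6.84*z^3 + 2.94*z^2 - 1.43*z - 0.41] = 20.52*z^2 + 5.88*z - 1.43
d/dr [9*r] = 9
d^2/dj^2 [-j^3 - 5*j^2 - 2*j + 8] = -6*j - 10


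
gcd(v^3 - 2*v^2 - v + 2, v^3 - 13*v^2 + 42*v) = 1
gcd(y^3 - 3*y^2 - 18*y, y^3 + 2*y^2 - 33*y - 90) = y^2 - 3*y - 18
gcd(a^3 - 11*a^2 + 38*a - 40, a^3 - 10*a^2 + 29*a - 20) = a^2 - 9*a + 20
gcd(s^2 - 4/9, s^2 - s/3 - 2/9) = s - 2/3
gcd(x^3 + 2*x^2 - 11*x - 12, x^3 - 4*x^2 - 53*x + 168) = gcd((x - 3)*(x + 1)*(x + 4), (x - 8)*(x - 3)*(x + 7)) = x - 3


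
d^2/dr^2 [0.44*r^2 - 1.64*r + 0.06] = 0.880000000000000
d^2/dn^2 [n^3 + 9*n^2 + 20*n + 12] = 6*n + 18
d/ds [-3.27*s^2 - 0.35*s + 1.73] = -6.54*s - 0.35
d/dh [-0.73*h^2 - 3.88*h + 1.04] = -1.46*h - 3.88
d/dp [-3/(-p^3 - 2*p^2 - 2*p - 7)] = 3*(-3*p^2 - 4*p - 2)/(p^3 + 2*p^2 + 2*p + 7)^2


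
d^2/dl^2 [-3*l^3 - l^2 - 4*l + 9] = -18*l - 2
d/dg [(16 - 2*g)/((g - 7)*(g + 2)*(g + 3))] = 4*(g^3 - 13*g^2 + 16*g + 137)/(g^6 - 4*g^5 - 54*g^4 + 32*g^3 + 1009*g^2 + 2436*g + 1764)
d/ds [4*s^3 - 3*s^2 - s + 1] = 12*s^2 - 6*s - 1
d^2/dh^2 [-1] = 0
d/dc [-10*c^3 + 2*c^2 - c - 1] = -30*c^2 + 4*c - 1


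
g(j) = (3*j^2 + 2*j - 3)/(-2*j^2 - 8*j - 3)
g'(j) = (4*j + 8)*(3*j^2 + 2*j - 3)/(-2*j^2 - 8*j - 3)^2 + (6*j + 2)/(-2*j^2 - 8*j - 3)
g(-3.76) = -26.68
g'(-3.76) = -139.97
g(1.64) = -0.39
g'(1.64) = -0.29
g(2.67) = -0.61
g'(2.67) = -0.17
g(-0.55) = -4.02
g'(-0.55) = -30.93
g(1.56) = -0.36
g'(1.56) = -0.30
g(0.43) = 0.23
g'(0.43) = -1.00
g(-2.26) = 1.60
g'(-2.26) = -2.72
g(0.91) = -0.11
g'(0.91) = -0.52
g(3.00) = -0.67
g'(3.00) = -0.15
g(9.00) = -1.09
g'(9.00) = -0.03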